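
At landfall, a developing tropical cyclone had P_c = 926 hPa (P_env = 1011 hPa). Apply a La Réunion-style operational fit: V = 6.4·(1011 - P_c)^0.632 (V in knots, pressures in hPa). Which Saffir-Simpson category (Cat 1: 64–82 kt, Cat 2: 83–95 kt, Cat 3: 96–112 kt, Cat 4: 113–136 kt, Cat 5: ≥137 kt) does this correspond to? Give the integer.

3

ΔP = 1011 − 926 = 85 hPa.
V ≈ 6.4 × 85^0.632 = 6.4 × 16.57 ≈ 106 kt.
106 kt falls in the Category 3 band.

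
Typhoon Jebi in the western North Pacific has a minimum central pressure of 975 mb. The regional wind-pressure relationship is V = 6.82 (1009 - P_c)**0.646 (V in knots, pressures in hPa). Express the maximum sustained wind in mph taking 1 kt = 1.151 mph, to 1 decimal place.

ΔP = 1009 − 975 = 34 mb.
V ≈ 6.82 × 34^0.646 = 6.82 × 9.757 ≈ 66.546 kt.
66.546 × 1.151 ≈ 76.59 mph → 76.6 mph.

76.6 mph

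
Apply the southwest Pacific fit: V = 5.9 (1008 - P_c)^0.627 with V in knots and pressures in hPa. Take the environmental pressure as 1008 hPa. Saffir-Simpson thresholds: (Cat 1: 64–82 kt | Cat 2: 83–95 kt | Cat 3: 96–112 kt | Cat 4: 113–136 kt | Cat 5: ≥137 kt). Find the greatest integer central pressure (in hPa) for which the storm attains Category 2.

940 hPa

Category 2 begins at V = 83 kt.
Required ΔP = (83/5.9)^(1/0.627) = 14.068^1.595 ≈ 67.81 hPa.
P_c ≤ 1008 − 67.81 = 940.19, so the highest integer P_c is 940 hPa.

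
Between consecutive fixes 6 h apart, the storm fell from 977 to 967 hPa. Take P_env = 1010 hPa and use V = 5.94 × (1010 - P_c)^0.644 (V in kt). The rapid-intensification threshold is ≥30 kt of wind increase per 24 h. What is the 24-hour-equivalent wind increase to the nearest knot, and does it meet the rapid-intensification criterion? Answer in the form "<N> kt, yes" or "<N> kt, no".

V₁: ΔP = 33, V ≈ 5.94 × 33^0.644 ≈ 56.46 kt.
V₂: ΔP = 43, V ≈ 5.94 × 43^0.644 ≈ 66.95 kt.
ΔV over 6 h = 10.49 kt → 24 h equivalent = 10.49 × 24/6 ≈ 41.96 kt.
42 kt ≥ 30 kt ⇒ rapid intensification.

42 kt, yes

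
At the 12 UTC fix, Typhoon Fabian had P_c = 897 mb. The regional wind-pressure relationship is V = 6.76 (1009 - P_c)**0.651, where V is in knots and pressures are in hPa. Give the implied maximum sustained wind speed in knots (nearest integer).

ΔP = 1009 − 897 = 112 mb.
112^0.651 ≈ 21.579.
V ≈ 6.76 × 21.579 ≈ 145.9 kt.

146 kt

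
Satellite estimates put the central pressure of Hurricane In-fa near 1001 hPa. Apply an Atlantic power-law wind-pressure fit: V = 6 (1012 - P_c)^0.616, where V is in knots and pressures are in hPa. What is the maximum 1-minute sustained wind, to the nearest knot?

26 kt

ΔP = 1012 − 1001 = 11 hPa.
11^0.616 ≈ 4.380.
V ≈ 6 × 4.380 ≈ 26.3 kt.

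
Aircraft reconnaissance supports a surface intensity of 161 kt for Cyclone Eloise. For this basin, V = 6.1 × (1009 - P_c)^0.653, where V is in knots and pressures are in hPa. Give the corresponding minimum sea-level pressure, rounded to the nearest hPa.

ΔP = (V / 6.1)^(1/0.653) = (161/6.1)^1.531.
161/6.1 = 26.393; 26.393^1.531 ≈ 150.27 hPa.
P_c = 1009 − 150.27 = 858.73 ≈ 859 hPa.

859 hPa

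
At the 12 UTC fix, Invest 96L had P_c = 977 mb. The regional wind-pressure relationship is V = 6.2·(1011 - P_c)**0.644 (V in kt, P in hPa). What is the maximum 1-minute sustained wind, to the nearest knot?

ΔP = 1011 − 977 = 34 mb.
34^0.644 ≈ 9.689.
V ≈ 6.2 × 9.689 ≈ 60.1 kt.

60 kt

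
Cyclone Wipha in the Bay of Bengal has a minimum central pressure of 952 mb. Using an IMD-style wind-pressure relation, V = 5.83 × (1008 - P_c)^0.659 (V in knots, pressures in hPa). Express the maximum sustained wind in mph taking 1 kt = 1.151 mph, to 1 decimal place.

ΔP = 1008 − 952 = 56 mb.
V ≈ 5.83 × 56^0.659 = 5.83 × 14.192 ≈ 82.742 kt.
82.742 × 1.151 ≈ 95.24 mph → 95.2 mph.

95.2 mph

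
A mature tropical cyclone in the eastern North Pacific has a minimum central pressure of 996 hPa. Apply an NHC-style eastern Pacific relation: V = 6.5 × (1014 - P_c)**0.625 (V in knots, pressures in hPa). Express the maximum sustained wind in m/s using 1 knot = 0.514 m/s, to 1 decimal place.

ΔP = 1014 − 996 = 18 hPa.
V ≈ 6.5 × 18^0.625 = 6.5 × 6.089 ≈ 39.578 kt.
39.578 × 0.514 ≈ 20.34 m/s → 20.3 m/s.

20.3 m/s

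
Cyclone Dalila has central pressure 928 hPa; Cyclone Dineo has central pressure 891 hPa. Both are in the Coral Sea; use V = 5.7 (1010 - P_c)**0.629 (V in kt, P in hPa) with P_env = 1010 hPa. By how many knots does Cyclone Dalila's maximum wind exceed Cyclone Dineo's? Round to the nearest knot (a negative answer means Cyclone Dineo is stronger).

Cyclone Dalila: ΔP = 82; V ≈ 5.7 × 82^0.629 ≈ 91.13 kt.
Cyclone Dineo: ΔP = 119; V ≈ 5.7 × 119^0.629 ≈ 115.18 kt.
Difference ≈ 91.13 − 115.18 = -24.05 → -24 kt.

-24 kt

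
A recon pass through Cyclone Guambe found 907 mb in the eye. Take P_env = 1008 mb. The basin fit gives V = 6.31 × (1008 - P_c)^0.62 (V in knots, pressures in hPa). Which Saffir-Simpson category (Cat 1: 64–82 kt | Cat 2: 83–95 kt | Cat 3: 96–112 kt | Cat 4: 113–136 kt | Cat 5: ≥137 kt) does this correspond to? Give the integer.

ΔP = 1008 − 907 = 101 mb.
V ≈ 6.31 × 101^0.62 = 6.31 × 17.49 ≈ 110 kt.
110 kt falls in the Category 3 band.

3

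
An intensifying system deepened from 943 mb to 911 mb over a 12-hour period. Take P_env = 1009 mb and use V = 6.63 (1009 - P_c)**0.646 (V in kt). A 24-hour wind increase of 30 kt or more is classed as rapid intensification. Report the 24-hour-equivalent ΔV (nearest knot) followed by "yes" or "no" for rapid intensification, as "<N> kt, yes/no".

58 kt, yes

V₁: ΔP = 66, V ≈ 6.63 × 66^0.646 ≈ 99.30 kt.
V₂: ΔP = 98, V ≈ 6.63 × 98^0.646 ≈ 128.19 kt.
ΔV over 12 h = 28.89 kt → 24 h equivalent = 28.89 × 24/12 ≈ 57.78 kt.
58 kt ≥ 30 kt ⇒ rapid intensification.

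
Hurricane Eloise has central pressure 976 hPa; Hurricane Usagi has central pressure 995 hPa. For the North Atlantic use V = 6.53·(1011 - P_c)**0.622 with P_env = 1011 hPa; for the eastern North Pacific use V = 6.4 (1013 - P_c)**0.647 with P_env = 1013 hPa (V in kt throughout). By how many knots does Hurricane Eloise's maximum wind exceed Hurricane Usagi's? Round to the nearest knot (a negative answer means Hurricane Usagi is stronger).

Hurricane Eloise: ΔP = 35; V ≈ 6.53 × 35^0.622 ≈ 59.61 kt.
Hurricane Usagi: ΔP = 18; V ≈ 6.4 × 18^0.647 ≈ 41.53 kt.
Difference ≈ 59.61 − 41.53 = 18.08 → 18 kt.

18 kt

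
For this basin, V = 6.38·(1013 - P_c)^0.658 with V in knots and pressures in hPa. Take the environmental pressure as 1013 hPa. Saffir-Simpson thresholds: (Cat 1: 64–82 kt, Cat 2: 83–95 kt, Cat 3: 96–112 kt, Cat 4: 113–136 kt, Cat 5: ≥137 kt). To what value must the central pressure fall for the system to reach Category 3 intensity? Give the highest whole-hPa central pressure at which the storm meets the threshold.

Category 3 begins at V = 96 kt.
Required ΔP = (96/6.38)^(1/0.658) = 15.047^1.520 ≈ 61.58 hPa.
P_c ≤ 1013 − 61.58 = 951.42, so the highest integer P_c is 951 hPa.

951 hPa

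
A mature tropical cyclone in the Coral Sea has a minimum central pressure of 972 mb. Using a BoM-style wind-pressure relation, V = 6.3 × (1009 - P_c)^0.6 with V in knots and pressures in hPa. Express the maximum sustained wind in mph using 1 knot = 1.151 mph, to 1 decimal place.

63.3 mph

ΔP = 1009 − 972 = 37 mb.
V ≈ 6.3 × 37^0.6 = 6.3 × 8.728 ≈ 54.987 kt.
54.987 × 1.151 ≈ 63.29 mph → 63.3 mph.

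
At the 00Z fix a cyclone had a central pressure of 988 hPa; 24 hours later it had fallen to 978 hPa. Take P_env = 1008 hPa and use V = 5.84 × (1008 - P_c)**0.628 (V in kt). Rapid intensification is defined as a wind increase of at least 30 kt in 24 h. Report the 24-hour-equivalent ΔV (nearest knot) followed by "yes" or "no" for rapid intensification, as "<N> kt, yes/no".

V₁: ΔP = 20, V ≈ 5.84 × 20^0.628 ≈ 38.32 kt.
V₂: ΔP = 30, V ≈ 5.84 × 30^0.628 ≈ 49.44 kt.
ΔV over 24 h = 11.12 kt → 24 h equivalent = 11.12 × 24/24 ≈ 11.12 kt.
11 kt < 30 kt ⇒ not rapid intensification.

11 kt, no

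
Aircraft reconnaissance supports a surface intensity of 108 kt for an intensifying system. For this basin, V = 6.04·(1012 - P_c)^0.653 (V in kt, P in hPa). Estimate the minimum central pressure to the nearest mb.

929 mb

ΔP = (V / 6.04)^(1/0.653) = (108/6.04)^1.531.
108/6.04 = 17.881; 17.881^1.531 ≈ 82.77 mb.
P_c = 1012 − 82.77 = 929.23 ≈ 929 mb.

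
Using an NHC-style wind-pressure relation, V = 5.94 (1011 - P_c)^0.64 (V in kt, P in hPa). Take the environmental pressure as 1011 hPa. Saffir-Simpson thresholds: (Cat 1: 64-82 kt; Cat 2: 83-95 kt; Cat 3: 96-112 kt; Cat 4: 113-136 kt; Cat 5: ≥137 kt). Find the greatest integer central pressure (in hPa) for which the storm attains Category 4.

911 hPa

Category 4 begins at V = 113 kt.
Required ΔP = (113/5.94)^(1/0.64) = 19.024^1.562 ≈ 99.75 hPa.
P_c ≤ 1011 − 99.75 = 911.25, so the highest integer P_c is 911 hPa.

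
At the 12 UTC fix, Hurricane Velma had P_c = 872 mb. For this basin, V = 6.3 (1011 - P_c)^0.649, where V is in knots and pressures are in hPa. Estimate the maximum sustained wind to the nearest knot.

ΔP = 1011 − 872 = 139 mb.
139^0.649 ≈ 24.593.
V ≈ 6.3 × 24.593 ≈ 154.9 kt.

155 kt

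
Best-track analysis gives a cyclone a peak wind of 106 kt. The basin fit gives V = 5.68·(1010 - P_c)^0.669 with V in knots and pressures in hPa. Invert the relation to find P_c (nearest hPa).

ΔP = (V / 5.68)^(1/0.669) = (106/5.68)^1.495.
106/5.68 = 18.662; 18.662^1.495 ≈ 79.39 hPa.
P_c = 1010 − 79.39 = 930.61 ≈ 931 hPa.

931 hPa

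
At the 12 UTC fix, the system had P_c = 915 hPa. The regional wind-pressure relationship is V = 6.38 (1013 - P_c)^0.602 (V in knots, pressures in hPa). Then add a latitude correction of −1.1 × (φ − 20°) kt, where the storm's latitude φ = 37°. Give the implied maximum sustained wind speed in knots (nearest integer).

82 kt

ΔP = 1013 − 915 = 98 hPa.
98^0.602 ≈ 15.802.
V ≈ 6.38 × 15.802 ≈ 100.8 kt.
Latitude correction: −1.1 × (37 − 20) = -18.7 kt.
Corrected V ≈ 82.1 kt → 82 kt.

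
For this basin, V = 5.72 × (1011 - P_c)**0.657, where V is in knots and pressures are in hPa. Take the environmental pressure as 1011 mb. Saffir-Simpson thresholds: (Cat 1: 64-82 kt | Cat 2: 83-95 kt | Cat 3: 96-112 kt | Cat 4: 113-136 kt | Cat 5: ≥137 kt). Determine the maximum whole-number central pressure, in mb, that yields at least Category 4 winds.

917 mb

Category 4 begins at V = 113 kt.
Required ΔP = (113/5.72)^(1/0.657) = 19.755^1.522 ≈ 93.78 mb.
P_c ≤ 1011 − 93.78 = 917.22, so the highest integer P_c is 917 mb.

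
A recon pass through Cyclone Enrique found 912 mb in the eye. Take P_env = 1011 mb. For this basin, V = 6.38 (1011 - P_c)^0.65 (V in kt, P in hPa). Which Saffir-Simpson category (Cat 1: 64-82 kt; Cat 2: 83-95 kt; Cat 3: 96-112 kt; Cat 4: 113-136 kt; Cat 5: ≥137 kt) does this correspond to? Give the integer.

ΔP = 1011 − 912 = 99 mb.
V ≈ 6.38 × 99^0.65 = 6.38 × 19.82 ≈ 126 kt.
126 kt falls in the Category 4 band.

4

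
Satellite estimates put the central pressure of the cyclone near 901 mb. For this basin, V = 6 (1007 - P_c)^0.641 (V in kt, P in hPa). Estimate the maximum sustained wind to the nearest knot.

119 kt

ΔP = 1007 − 901 = 106 mb.
106^0.641 ≈ 19.871.
V ≈ 6 × 19.871 ≈ 119.2 kt.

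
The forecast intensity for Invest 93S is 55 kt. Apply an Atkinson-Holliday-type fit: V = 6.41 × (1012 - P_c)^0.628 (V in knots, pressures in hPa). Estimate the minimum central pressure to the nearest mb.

981 mb

ΔP = (V / 6.41)^(1/0.628) = (55/6.41)^1.592.
55/6.41 = 8.580; 8.580^1.592 ≈ 30.65 mb.
P_c = 1012 − 30.65 = 981.35 ≈ 981 mb.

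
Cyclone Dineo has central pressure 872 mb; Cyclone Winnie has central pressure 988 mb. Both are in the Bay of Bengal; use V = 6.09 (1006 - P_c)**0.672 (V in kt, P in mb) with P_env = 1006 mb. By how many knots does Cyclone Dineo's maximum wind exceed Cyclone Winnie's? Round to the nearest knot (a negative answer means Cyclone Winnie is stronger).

121 kt

Cyclone Dineo: ΔP = 134; V ≈ 6.09 × 134^0.672 ≈ 163.69 kt.
Cyclone Winnie: ΔP = 18; V ≈ 6.09 × 18^0.672 ≈ 42.48 kt.
Difference ≈ 163.69 − 42.48 = 121.21 → 121 kt.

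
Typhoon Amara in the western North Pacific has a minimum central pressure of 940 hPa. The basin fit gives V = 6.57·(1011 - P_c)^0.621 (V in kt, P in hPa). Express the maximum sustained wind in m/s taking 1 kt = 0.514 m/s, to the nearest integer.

ΔP = 1011 − 940 = 71 hPa.
V ≈ 6.57 × 71^0.621 = 6.57 × 14.113 ≈ 92.725 kt.
92.725 × 0.514 ≈ 47.66 m/s → 48 m/s.

48 m/s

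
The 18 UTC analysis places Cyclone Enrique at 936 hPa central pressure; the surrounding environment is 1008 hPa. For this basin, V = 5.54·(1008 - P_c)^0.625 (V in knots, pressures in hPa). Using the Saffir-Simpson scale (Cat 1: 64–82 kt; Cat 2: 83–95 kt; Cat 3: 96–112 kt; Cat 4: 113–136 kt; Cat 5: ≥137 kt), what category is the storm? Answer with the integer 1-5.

ΔP = 1008 − 936 = 72 hPa.
V ≈ 5.54 × 72^0.625 = 5.54 × 14.48 ≈ 80 kt.
80 kt falls in the Category 1 band.

1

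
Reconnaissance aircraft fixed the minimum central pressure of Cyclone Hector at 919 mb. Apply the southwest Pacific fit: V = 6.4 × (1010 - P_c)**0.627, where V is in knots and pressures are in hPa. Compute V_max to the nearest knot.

ΔP = 1010 − 919 = 91 mb.
91^0.627 ≈ 16.917.
V ≈ 6.4 × 16.917 ≈ 108.3 kt.

108 kt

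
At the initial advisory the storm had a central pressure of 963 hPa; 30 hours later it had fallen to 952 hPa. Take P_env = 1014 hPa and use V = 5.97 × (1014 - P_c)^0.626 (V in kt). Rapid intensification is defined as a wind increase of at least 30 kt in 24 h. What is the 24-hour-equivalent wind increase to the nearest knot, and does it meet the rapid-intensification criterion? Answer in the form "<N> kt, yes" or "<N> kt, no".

7 kt, no

V₁: ΔP = 51, V ≈ 5.97 × 51^0.626 ≈ 69.97 kt.
V₂: ΔP = 62, V ≈ 5.97 × 62^0.626 ≈ 79.07 kt.
ΔV over 30 h = 9.10 kt → 24 h equivalent = 9.10 × 24/30 ≈ 7.28 kt.
7 kt < 30 kt ⇒ not rapid intensification.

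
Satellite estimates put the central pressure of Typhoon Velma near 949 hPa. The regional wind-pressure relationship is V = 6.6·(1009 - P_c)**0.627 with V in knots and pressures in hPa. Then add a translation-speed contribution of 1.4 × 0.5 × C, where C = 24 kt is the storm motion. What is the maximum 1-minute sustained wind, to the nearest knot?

103 kt

ΔP = 1009 − 949 = 60 hPa.
60^0.627 ≈ 13.029.
V ≈ 6.6 × 13.029 ≈ 86.0 kt.
Translation term: 1.4 × 0.5 × 24 = 16.8 kt.
Corrected V ≈ 102.8 kt → 103 kt.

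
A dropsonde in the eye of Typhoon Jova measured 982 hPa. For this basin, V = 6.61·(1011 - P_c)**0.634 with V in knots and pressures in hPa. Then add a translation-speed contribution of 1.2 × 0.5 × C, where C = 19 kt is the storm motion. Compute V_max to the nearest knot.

67 kt

ΔP = 1011 − 982 = 29 hPa.
29^0.634 ≈ 8.456.
V ≈ 6.61 × 8.456 ≈ 55.9 kt.
Translation term: 1.2 × 0.5 × 19 = 11.4 kt.
Corrected V ≈ 67.3 kt → 67 kt.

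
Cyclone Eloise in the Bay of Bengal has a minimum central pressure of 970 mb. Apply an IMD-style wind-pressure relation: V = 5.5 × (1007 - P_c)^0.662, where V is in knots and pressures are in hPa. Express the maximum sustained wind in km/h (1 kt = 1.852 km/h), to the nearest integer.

ΔP = 1007 − 970 = 37 mb.
V ≈ 5.5 × 37^0.662 = 5.5 × 10.918 ≈ 60.050 kt.
60.050 × 1.852 ≈ 111.21 km/h → 111 km/h.

111 km/h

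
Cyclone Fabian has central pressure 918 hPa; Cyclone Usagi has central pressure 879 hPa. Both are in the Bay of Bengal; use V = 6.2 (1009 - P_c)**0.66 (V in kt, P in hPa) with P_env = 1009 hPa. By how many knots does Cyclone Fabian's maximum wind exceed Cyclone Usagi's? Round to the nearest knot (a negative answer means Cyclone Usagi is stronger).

-32 kt

Cyclone Fabian: ΔP = 91; V ≈ 6.2 × 91^0.66 ≈ 121.72 kt.
Cyclone Usagi: ΔP = 130; V ≈ 6.2 × 130^0.66 ≈ 154.03 kt.
Difference ≈ 121.72 − 154.03 = -32.31 → -32 kt.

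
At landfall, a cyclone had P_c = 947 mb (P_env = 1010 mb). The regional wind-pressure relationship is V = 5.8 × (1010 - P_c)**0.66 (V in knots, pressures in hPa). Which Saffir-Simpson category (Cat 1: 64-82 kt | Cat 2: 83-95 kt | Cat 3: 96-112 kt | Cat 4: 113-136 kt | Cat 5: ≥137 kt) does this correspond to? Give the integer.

ΔP = 1010 − 947 = 63 mb.
V ≈ 5.8 × 63^0.66 = 5.8 × 15.40 ≈ 89 kt.
89 kt falls in the Category 2 band.

2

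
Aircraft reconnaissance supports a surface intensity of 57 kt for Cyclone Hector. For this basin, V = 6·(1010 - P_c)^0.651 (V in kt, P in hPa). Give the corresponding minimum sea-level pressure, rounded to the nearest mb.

978 mb

ΔP = (V / 6)^(1/0.651) = (57/6)^1.536.
57/6 = 9.500; 9.500^1.536 ≈ 31.76 mb.
P_c = 1010 − 31.76 = 978.24 ≈ 978 mb.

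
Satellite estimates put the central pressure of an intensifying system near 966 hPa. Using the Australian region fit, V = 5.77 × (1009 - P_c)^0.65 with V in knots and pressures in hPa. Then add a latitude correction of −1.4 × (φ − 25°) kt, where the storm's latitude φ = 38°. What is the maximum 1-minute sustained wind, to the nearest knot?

48 kt

ΔP = 1009 − 966 = 43 hPa.
43^0.65 ≈ 11.528.
V ≈ 5.77 × 11.528 ≈ 66.5 kt.
Latitude correction: −1.4 × (38 − 25) = -18.2 kt.
Corrected V ≈ 48.3 kt → 48 kt.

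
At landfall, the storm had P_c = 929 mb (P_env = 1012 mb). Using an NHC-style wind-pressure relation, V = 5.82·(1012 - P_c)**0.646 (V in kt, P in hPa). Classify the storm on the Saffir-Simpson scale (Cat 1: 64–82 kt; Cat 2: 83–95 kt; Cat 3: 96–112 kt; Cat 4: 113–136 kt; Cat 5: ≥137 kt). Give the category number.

3

ΔP = 1012 − 929 = 83 mb.
V ≈ 5.82 × 83^0.646 = 5.82 × 17.37 ≈ 101 kt.
101 kt falls in the Category 3 band.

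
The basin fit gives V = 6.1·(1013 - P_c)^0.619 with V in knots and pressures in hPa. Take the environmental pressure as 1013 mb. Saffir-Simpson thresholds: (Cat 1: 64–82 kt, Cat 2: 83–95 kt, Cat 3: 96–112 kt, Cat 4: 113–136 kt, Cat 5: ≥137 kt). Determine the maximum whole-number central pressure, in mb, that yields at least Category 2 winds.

945 mb

Category 2 begins at V = 83 kt.
Required ΔP = (83/6.1)^(1/0.619) = 13.607^1.616 ≈ 67.85 mb.
P_c ≤ 1013 − 67.85 = 945.15, so the highest integer P_c is 945 mb.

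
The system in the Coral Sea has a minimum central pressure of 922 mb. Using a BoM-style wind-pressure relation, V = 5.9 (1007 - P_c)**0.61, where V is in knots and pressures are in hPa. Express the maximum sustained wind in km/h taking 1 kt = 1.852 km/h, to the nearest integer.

ΔP = 1007 − 922 = 85 mb.
V ≈ 5.9 × 85^0.61 = 5.9 × 15.030 ≈ 88.674 kt.
88.674 × 1.852 ≈ 164.22 km/h → 164 km/h.

164 km/h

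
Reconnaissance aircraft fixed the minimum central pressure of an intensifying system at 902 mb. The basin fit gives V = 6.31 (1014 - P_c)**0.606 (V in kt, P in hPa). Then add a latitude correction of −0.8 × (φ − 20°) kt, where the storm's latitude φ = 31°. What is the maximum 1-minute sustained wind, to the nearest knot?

ΔP = 1014 − 902 = 112 mb.
112^0.606 ≈ 17.451.
V ≈ 6.31 × 17.451 ≈ 110.1 kt.
Latitude correction: −0.8 × (31 − 20) = -8.8 kt.
Corrected V ≈ 101.3 kt → 101 kt.

101 kt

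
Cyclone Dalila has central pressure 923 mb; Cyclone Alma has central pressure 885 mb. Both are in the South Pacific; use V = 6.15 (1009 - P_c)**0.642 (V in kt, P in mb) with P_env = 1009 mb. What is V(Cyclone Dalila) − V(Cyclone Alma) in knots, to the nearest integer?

-28 kt

Cyclone Dalila: ΔP = 86; V ≈ 6.15 × 86^0.642 ≈ 107.36 kt.
Cyclone Alma: ΔP = 124; V ≈ 6.15 × 124^0.642 ≈ 135.79 kt.
Difference ≈ 107.36 − 135.79 = -28.43 → -28 kt.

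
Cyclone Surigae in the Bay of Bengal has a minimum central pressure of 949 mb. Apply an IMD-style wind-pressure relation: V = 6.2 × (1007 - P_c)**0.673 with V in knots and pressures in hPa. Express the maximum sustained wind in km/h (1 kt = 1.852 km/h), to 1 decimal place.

176.5 km/h

ΔP = 1007 − 949 = 58 mb.
V ≈ 6.2 × 58^0.673 = 6.2 × 15.374 ≈ 95.319 kt.
95.319 × 1.852 ≈ 176.53 km/h → 176.5 km/h.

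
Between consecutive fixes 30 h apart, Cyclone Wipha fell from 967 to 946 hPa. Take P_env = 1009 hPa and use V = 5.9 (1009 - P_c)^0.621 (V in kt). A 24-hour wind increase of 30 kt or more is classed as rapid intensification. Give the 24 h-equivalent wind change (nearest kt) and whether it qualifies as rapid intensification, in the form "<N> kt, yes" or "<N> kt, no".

14 kt, no

V₁: ΔP = 42, V ≈ 5.9 × 42^0.621 ≈ 60.10 kt.
V₂: ΔP = 63, V ≈ 5.9 × 63^0.621 ≈ 77.31 kt.
ΔV over 30 h = 17.21 kt → 24 h equivalent = 17.21 × 24/30 ≈ 13.77 kt.
14 kt < 30 kt ⇒ not rapid intensification.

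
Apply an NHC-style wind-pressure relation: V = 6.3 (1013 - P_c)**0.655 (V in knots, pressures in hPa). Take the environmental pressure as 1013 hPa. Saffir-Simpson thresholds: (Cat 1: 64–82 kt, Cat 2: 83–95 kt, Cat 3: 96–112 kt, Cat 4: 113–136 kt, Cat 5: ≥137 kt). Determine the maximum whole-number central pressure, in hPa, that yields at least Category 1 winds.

Category 1 begins at V = 64 kt.
Required ΔP = (64/6.3)^(1/0.655) = 10.159^1.527 ≈ 34.45 hPa.
P_c ≤ 1013 − 34.45 = 978.55, so the highest integer P_c is 978 hPa.

978 hPa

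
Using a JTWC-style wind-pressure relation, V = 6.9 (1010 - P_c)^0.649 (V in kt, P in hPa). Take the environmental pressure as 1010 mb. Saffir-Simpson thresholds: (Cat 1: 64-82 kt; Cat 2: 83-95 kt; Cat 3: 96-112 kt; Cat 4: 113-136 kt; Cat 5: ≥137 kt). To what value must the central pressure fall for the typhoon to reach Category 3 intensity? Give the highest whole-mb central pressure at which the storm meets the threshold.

952 mb

Category 3 begins at V = 96 kt.
Required ΔP = (96/6.9)^(1/0.649) = 13.913^1.541 ≈ 57.79 mb.
P_c ≤ 1010 − 57.79 = 952.21, so the highest integer P_c is 952 mb.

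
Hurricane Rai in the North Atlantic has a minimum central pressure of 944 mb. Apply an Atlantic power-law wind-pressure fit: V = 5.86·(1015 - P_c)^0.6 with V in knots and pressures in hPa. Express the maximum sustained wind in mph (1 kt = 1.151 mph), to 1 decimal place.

ΔP = 1015 − 944 = 71 mb.
V ≈ 5.86 × 71^0.6 = 5.86 × 12.905 ≈ 75.623 kt.
75.623 × 1.151 ≈ 87.04 mph → 87.0 mph.

87.0 mph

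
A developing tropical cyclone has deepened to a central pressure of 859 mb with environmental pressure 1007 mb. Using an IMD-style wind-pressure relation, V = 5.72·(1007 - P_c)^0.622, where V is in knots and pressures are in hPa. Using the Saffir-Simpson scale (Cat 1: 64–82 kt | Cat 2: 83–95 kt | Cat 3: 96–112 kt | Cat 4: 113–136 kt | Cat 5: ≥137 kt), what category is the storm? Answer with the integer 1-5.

4

ΔP = 1007 − 859 = 148 mb.
V ≈ 5.72 × 148^0.622 = 5.72 × 22.38 ≈ 128 kt.
128 kt falls in the Category 4 band.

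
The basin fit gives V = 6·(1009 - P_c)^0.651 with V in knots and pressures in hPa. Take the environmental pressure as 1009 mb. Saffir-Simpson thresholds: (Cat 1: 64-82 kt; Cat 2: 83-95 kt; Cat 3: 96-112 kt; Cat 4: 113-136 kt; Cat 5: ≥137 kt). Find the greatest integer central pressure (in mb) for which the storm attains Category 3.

938 mb

Category 3 begins at V = 96 kt.
Required ΔP = (96/6)^(1/0.651) = 16.000^1.536 ≈ 70.74 mb.
P_c ≤ 1009 − 70.74 = 938.26, so the highest integer P_c is 938 mb.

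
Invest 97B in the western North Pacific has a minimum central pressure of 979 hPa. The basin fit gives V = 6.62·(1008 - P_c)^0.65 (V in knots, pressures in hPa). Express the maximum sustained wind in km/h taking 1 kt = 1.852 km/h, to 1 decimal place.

109.4 km/h

ΔP = 1008 − 979 = 29 hPa.
V ≈ 6.62 × 29^0.65 = 6.62 × 8.924 ≈ 59.077 kt.
59.077 × 1.852 ≈ 109.41 km/h → 109.4 km/h.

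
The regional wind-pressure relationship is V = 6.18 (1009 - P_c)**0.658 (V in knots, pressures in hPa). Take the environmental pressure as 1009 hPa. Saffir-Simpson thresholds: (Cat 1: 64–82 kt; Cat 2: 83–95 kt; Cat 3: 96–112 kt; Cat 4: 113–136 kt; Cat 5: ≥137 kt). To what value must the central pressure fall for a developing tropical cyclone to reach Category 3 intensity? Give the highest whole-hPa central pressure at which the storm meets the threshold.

Category 3 begins at V = 96 kt.
Required ΔP = (96/6.18)^(1/0.658) = 15.534^1.520 ≈ 64.63 hPa.
P_c ≤ 1009 − 64.63 = 944.37, so the highest integer P_c is 944 hPa.

944 hPa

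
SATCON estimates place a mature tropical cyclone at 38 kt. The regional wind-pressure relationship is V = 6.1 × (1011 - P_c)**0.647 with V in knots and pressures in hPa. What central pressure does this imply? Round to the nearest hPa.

994 hPa

ΔP = (V / 6.1)^(1/0.647) = (38/6.1)^1.546.
38/6.1 = 6.230; 6.230^1.546 ≈ 16.90 hPa.
P_c = 1011 − 16.90 = 994.10 ≈ 994 hPa.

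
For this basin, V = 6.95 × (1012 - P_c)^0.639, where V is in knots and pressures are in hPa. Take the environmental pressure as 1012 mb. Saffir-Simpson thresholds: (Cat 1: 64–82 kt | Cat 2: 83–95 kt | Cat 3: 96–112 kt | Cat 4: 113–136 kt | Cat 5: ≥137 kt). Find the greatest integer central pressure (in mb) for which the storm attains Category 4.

Category 4 begins at V = 113 kt.
Required ΔP = (113/6.95)^(1/0.639) = 16.259^1.565 ≈ 78.58 mb.
P_c ≤ 1012 − 78.58 = 933.42, so the highest integer P_c is 933 mb.

933 mb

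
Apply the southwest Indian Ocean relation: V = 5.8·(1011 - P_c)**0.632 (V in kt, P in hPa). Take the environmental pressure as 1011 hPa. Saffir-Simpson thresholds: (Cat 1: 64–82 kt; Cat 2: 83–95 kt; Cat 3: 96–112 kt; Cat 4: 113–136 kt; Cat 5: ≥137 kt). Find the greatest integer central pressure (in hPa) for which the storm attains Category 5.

862 hPa

Category 5 begins at V = 137 kt.
Required ΔP = (137/5.8)^(1/0.632) = 23.621^1.582 ≈ 148.91 hPa.
P_c ≤ 1011 − 148.91 = 862.09, so the highest integer P_c is 862 hPa.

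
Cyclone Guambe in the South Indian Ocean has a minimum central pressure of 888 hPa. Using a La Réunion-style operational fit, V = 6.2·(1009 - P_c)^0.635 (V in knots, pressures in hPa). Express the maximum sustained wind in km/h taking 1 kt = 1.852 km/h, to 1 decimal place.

241.3 km/h

ΔP = 1009 − 888 = 121 hPa.
V ≈ 6.2 × 121^0.635 = 6.2 × 21.017 ≈ 130.305 kt.
130.305 × 1.852 ≈ 241.32 km/h → 241.3 km/h.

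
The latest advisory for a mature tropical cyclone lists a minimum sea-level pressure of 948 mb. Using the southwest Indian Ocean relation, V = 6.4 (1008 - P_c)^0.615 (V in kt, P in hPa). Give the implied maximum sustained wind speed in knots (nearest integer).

ΔP = 1008 − 948 = 60 mb.
60^0.615 ≈ 12.404.
V ≈ 6.4 × 12.404 ≈ 79.4 kt.

79 kt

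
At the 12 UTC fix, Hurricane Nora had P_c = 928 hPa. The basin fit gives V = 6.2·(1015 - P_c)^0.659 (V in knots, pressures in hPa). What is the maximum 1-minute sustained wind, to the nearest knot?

ΔP = 1015 − 928 = 87 hPa.
87^0.659 ≈ 18.973.
V ≈ 6.2 × 18.973 ≈ 117.6 kt.

118 kt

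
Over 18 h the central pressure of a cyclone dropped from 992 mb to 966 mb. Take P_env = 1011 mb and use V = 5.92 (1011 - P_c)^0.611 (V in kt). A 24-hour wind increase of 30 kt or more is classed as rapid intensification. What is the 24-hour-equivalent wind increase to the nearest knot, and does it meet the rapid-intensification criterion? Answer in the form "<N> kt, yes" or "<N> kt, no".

V₁: ΔP = 19, V ≈ 5.92 × 19^0.611 ≈ 35.78 kt.
V₂: ΔP = 45, V ≈ 5.92 × 45^0.611 ≈ 60.59 kt.
ΔV over 18 h = 24.81 kt → 24 h equivalent = 24.81 × 24/18 ≈ 33.08 kt.
33 kt ≥ 30 kt ⇒ rapid intensification.

33 kt, yes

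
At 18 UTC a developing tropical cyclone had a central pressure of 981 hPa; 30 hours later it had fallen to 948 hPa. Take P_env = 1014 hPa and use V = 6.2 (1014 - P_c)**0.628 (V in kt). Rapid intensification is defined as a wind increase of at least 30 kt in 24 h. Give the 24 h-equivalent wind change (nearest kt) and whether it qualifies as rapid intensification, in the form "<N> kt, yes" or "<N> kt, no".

V₁: ΔP = 33, V ≈ 6.2 × 33^0.628 ≈ 55.72 kt.
V₂: ΔP = 66, V ≈ 6.2 × 66^0.628 ≈ 86.11 kt.
ΔV over 30 h = 30.39 kt → 24 h equivalent = 30.39 × 24/30 ≈ 24.31 kt.
24 kt < 30 kt ⇒ not rapid intensification.

24 kt, no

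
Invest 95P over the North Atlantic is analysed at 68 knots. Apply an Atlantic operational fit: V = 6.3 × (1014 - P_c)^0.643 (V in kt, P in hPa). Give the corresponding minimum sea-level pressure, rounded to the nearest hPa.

974 hPa

ΔP = (V / 6.3)^(1/0.643) = (68/6.3)^1.555.
68/6.3 = 10.794; 10.794^1.555 ≈ 40.44 hPa.
P_c = 1014 − 40.44 = 973.56 ≈ 974 hPa.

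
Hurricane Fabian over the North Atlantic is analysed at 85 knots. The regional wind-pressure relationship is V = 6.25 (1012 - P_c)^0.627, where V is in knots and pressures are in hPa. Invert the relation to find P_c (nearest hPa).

948 hPa

ΔP = (V / 6.25)^(1/0.627) = (85/6.25)^1.595.
85/6.25 = 13.600; 13.600^1.595 ≈ 64.25 hPa.
P_c = 1012 − 64.25 = 947.75 ≈ 948 hPa.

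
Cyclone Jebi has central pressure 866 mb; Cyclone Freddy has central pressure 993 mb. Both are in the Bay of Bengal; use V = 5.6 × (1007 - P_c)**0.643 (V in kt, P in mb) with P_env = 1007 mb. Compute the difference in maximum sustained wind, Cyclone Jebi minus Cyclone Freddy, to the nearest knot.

104 kt

Cyclone Jebi: ΔP = 141; V ≈ 5.6 × 141^0.643 ≈ 134.94 kt.
Cyclone Freddy: ΔP = 14; V ≈ 5.6 × 14^0.643 ≈ 30.56 kt.
Difference ≈ 134.94 − 30.56 = 104.38 → 104 kt.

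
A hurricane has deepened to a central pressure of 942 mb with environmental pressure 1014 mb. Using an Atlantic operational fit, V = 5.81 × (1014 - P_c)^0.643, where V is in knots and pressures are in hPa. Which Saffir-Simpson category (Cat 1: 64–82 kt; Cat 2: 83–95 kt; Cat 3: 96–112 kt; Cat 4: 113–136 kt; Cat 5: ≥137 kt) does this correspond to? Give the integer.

2

ΔP = 1014 − 942 = 72 mb.
V ≈ 5.81 × 72^0.643 = 5.81 × 15.64 ≈ 91 kt.
91 kt falls in the Category 2 band.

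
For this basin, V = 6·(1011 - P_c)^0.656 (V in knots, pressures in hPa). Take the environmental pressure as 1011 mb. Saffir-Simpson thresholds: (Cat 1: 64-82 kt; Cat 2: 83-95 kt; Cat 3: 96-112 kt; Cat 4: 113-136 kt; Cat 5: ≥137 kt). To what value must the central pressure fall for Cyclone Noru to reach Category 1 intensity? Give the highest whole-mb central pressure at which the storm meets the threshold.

Category 1 begins at V = 64 kt.
Required ΔP = (64/6)^(1/0.656) = 10.667^1.524 ≈ 36.91 mb.
P_c ≤ 1011 − 36.91 = 974.09, so the highest integer P_c is 974 mb.

974 mb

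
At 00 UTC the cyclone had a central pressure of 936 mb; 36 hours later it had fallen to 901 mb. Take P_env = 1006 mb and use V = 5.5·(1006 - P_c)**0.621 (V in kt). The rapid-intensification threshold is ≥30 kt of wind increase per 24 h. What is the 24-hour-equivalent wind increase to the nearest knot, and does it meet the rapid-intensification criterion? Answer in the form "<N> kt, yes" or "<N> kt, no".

15 kt, no

V₁: ΔP = 70, V ≈ 5.5 × 70^0.621 ≈ 76.94 kt.
V₂: ΔP = 105, V ≈ 5.5 × 105^0.621 ≈ 98.97 kt.
ΔV over 36 h = 22.03 kt → 24 h equivalent = 22.03 × 24/36 ≈ 14.69 kt.
15 kt < 30 kt ⇒ not rapid intensification.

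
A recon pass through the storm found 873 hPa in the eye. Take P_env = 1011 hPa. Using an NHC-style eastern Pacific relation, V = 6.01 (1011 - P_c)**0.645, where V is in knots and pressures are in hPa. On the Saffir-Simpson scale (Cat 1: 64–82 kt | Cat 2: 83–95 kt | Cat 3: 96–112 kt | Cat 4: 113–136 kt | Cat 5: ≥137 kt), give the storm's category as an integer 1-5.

ΔP = 1011 − 873 = 138 hPa.
V ≈ 6.01 × 138^0.645 = 6.01 × 24.00 ≈ 144 kt.
144 kt falls in the Category 5 band.

5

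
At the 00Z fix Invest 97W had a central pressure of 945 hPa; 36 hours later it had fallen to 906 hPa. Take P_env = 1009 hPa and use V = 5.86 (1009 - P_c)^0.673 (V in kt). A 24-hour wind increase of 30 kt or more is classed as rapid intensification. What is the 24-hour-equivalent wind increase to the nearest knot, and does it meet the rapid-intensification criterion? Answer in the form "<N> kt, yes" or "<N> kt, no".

V₁: ΔP = 64, V ≈ 5.86 × 64^0.673 ≈ 96.26 kt.
V₂: ΔP = 103, V ≈ 5.86 × 103^0.673 ≈ 132.60 kt.
ΔV over 36 h = 36.34 kt → 24 h equivalent = 36.34 × 24/36 ≈ 24.23 kt.
24 kt < 30 kt ⇒ not rapid intensification.

24 kt, no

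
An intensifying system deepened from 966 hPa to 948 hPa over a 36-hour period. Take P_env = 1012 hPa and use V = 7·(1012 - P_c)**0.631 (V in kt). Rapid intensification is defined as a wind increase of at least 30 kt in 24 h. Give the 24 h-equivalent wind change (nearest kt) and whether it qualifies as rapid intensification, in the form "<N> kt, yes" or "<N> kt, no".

V₁: ΔP = 46, V ≈ 7 × 46^0.631 ≈ 78.40 kt.
V₂: ΔP = 64, V ≈ 7 × 64^0.631 ≈ 96.56 kt.
ΔV over 36 h = 18.16 kt → 24 h equivalent = 18.16 × 24/36 ≈ 12.11 kt.
12 kt < 30 kt ⇒ not rapid intensification.

12 kt, no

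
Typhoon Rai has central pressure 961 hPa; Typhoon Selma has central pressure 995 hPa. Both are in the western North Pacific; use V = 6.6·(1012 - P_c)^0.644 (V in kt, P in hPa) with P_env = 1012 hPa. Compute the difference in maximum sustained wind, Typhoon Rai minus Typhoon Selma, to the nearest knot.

Typhoon Rai: ΔP = 51; V ≈ 6.6 × 51^0.644 ≈ 83.03 kt.
Typhoon Selma: ΔP = 17; V ≈ 6.6 × 17^0.644 ≈ 40.92 kt.
Difference ≈ 83.03 − 40.92 = 42.11 → 42 kt.

42 kt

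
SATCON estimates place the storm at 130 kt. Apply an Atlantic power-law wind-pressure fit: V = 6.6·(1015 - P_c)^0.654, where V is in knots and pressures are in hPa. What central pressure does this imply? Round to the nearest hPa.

ΔP = (V / 6.6)^(1/0.654) = (130/6.6)^1.529.
130/6.6 = 19.697; 19.697^1.529 ≈ 95.32 hPa.
P_c = 1015 − 95.32 = 919.68 ≈ 920 hPa.

920 hPa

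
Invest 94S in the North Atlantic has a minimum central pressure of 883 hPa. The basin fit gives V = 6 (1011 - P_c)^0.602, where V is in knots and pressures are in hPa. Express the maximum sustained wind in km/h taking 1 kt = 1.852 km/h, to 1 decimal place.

206.2 km/h

ΔP = 1011 − 883 = 128 hPa.
V ≈ 6 × 128^0.602 = 6 × 18.558 ≈ 111.350 kt.
111.350 × 1.852 ≈ 206.22 km/h → 206.2 km/h.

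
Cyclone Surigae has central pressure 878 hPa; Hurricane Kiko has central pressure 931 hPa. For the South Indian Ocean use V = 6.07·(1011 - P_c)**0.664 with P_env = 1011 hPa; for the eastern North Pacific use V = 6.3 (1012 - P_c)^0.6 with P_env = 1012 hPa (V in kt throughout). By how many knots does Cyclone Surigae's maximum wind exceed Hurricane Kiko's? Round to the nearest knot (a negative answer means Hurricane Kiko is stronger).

68 kt

Cyclone Surigae: ΔP = 133; V ≈ 6.07 × 133^0.664 ≈ 156.11 kt.
Hurricane Kiko: ΔP = 81; V ≈ 6.3 × 81^0.6 ≈ 87.99 kt.
Difference ≈ 156.11 − 87.99 = 68.12 → 68 kt.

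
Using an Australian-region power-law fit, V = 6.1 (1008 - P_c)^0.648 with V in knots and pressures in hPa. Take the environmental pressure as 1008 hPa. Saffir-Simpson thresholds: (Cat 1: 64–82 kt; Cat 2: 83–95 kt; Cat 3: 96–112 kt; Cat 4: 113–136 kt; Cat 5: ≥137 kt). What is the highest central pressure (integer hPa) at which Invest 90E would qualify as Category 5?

886 hPa

Category 5 begins at V = 137 kt.
Required ΔP = (137/6.1)^(1/0.648) = 22.459^1.543 ≈ 121.75 hPa.
P_c ≤ 1008 − 121.75 = 886.25, so the highest integer P_c is 886 hPa.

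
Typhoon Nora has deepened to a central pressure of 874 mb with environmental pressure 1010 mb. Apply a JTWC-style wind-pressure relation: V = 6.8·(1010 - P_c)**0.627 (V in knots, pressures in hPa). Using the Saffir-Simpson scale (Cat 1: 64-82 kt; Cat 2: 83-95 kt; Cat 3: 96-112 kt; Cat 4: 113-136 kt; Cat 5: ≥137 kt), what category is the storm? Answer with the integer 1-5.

ΔP = 1010 − 874 = 136 mb.
V ≈ 6.8 × 136^0.627 = 6.8 × 21.76 ≈ 148 kt.
148 kt falls in the Category 5 band.

5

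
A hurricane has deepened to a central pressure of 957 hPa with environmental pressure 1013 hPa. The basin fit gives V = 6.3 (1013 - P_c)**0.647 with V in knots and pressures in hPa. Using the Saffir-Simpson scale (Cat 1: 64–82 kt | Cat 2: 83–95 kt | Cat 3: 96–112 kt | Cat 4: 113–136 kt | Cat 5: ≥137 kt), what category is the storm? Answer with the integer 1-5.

ΔP = 1013 − 957 = 56 hPa.
V ≈ 6.3 × 56^0.647 = 6.3 × 13.52 ≈ 85 kt.
85 kt falls in the Category 2 band.

2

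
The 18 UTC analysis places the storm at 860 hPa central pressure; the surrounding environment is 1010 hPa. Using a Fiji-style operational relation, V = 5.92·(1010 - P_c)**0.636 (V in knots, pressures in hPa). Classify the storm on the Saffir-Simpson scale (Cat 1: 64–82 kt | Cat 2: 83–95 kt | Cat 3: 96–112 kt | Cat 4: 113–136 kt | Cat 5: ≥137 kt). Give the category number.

5

ΔP = 1010 − 860 = 150 hPa.
V ≈ 5.92 × 150^0.636 = 5.92 × 24.21 ≈ 143 kt.
143 kt falls in the Category 5 band.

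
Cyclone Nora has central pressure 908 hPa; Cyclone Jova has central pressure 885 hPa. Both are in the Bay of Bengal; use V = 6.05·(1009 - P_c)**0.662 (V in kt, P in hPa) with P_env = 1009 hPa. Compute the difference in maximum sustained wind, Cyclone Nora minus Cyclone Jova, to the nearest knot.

Cyclone Nora: ΔP = 101; V ≈ 6.05 × 101^0.662 ≈ 128.42 kt.
Cyclone Jova: ΔP = 124; V ≈ 6.05 × 124^0.662 ≈ 147.10 kt.
Difference ≈ 128.42 − 147.10 = -18.68 → -19 kt.

-19 kt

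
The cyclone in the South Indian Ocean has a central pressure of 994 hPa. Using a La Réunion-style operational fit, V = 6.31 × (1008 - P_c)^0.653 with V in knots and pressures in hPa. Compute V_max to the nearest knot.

ΔP = 1008 − 994 = 14 hPa.
14^0.653 ≈ 5.603.
V ≈ 6.31 × 5.603 ≈ 35.4 kt.

35 kt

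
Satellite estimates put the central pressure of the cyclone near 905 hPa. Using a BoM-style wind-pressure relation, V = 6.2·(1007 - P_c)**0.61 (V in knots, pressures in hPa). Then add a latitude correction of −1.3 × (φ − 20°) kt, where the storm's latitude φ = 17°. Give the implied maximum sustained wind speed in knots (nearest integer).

ΔP = 1007 − 905 = 102 hPa.
102^0.61 ≈ 16.798.
V ≈ 6.2 × 16.798 ≈ 104.1 kt.
Latitude correction: −1.3 × (17 − 20) = 3.9 kt.
Corrected V ≈ 108 kt → 108 kt.

108 kt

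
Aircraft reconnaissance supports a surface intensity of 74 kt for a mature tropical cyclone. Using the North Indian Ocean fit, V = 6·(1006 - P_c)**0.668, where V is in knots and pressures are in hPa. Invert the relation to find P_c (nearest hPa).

963 hPa

ΔP = (V / 6)^(1/0.668) = (74/6)^1.497.
74/6 = 12.333; 12.333^1.497 ≈ 42.99 hPa.
P_c = 1006 − 42.99 = 963.01 ≈ 963 hPa.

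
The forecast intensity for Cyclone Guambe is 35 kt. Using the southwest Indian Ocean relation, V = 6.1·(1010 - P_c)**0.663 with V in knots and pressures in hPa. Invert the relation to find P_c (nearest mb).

ΔP = (V / 6.1)^(1/0.663) = (35/6.1)^1.508.
35/6.1 = 5.738; 5.738^1.508 ≈ 13.94 mb.
P_c = 1010 − 13.94 = 996.06 ≈ 996 mb.

996 mb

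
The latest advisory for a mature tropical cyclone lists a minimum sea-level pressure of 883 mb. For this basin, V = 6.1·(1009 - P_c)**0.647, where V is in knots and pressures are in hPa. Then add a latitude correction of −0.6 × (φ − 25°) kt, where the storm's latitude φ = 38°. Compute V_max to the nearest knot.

132 kt

ΔP = 1009 − 883 = 126 mb.
126^0.647 ≈ 22.853.
V ≈ 6.1 × 22.853 ≈ 139.4 kt.
Latitude correction: −0.6 × (38 − 25) = -7.8 kt.
Corrected V ≈ 131.6 kt → 132 kt.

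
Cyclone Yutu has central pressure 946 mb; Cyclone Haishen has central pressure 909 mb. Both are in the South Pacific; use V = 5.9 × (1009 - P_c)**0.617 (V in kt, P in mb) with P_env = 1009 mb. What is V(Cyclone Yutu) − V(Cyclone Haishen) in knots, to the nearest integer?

-25 kt

Cyclone Yutu: ΔP = 63; V ≈ 5.9 × 63^0.617 ≈ 76.04 kt.
Cyclone Haishen: ΔP = 100; V ≈ 5.9 × 100^0.617 ≈ 101.12 kt.
Difference ≈ 76.04 − 101.12 = -25.08 → -25 kt.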